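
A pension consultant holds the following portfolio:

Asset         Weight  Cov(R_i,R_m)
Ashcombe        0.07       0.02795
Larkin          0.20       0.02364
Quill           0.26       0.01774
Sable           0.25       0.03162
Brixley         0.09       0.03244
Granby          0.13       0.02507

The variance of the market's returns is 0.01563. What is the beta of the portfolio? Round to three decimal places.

1.624

β_Ashcombe = 0.02795 / 0.01563 = 1.7882
β_Larkin = 0.02364 / 0.01563 = 1.5125
β_Quill = 0.01774 / 0.01563 = 1.1350
β_Sable = 0.03162 / 0.01563 = 2.0230
β_Brixley = 0.03244 / 0.01563 = 2.0755
β_Granby = 0.02507 / 0.01563 = 1.6040
β_P = Σ w_i β_i = 0.07×1.7882 + 0.20×1.5125 + 0.26×1.1350 + 0.25×2.0230 + 0.09×2.0755 + 0.13×1.6040 = 1.6238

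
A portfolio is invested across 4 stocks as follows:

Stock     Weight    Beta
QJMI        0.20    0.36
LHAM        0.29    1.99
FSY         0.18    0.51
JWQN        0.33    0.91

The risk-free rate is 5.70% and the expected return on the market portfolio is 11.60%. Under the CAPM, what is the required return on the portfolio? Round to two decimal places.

11.84%

β_P = Σ w_i β_i = 0.20×0.36 + 0.29×1.99 + 0.18×0.51 + 0.33×0.91 = 1.0412
MRP = 11.60% − 5.70% = 5.90%
E(R_P) = R_f + β_P × MRP = 5.70% + 1.0412 × 5.90% = 11.84%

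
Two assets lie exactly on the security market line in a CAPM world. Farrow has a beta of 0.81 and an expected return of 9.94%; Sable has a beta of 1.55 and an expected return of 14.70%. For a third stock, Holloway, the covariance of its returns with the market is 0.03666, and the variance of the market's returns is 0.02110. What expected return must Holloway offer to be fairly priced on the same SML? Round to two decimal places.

15.91%

MRP = (14.70% − 9.94%) / (1.55 − 0.81) = 6.4324%
R_f = 9.94% − 0.81 × 6.4324% = 4.7298%
β_Holloway = Cov / Var(R_m) = 0.03666 / 0.02110 = 1.7374
E(R_Holloway) = R_f + β × MRP = 4.7298% + 1.7374 × 6.4324% = 15.91%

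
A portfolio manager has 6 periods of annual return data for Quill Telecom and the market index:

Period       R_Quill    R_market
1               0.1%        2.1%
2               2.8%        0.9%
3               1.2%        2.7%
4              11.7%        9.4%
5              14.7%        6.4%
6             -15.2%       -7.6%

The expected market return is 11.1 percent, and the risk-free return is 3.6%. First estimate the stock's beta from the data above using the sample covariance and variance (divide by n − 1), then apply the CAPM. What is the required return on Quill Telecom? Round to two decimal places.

16.60%

Mean R_i = (0.1 + 2.8 + 1.2 + 11.7 + 14.7 − 15.2) / 6 = 2.5500%
Mean R_m = (2.1 + 0.9 + 2.7 + 9.4 + 6.4 − 7.6) / 6 = 2.3167%
Σ(R_i − R̄_i)(R_m − R̄_m) = 290.1050  ⇒  Cov = 290.1050 / 5 = 58.0210
Σ(R_m − R̄_m)² = 167.3883  ⇒  Var(R_m) = 167.3883 / 5 = 33.4777
β = Cov / Var(R_m) = 58.0210 / 33.4777 = 1.7331
MRP = 11.1% − 3.6% = 7.50%
E(R) = R_f + β × MRP = 3.6% + 1.7331 × 7.5% = 16.60%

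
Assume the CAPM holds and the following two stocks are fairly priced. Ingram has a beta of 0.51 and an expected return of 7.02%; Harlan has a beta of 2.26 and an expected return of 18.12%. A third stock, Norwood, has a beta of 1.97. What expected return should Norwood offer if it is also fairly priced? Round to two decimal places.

MRP (SML slope) = (18.12% − 7.02%) / (2.26 − 0.51) = 11.10% / 1.75 = 6.3429%
R_f (intercept) = 7.02% − 0.51 × 6.3429% = 3.7851%
E(R_Norwood) = R_f + β × MRP = 3.7851% + 1.97 × 6.3429% = 16.28%

16.28%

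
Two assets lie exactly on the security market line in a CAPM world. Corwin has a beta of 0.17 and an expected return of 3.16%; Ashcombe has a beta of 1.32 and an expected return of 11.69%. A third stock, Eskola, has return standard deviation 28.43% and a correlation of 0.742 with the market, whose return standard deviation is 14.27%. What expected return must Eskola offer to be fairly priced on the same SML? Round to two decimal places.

12.86%

MRP = (11.69% − 3.16%) / (1.32 − 0.17) = 7.4174%
R_f = 3.16% − 0.17 × 7.4174% = 1.8990%
β_Eskola = ρ·σ_i/σ_m = 0.742 × 28.43 / 14.27 = 1.4783
E(R_Eskola) = R_f + β × MRP = 1.8990% + 1.4783 × 7.4174% = 12.86%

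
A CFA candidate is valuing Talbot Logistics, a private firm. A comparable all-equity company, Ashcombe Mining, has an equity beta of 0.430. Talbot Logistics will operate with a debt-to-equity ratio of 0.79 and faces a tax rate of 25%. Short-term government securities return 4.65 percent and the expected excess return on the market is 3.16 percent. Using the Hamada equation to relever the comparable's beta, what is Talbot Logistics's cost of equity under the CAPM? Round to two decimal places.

6.81%

β_L = β_U × [1 + (1 − t)(D/E)] = 0.430 × [1 + (1 − 0.25) × 0.79]
    = 0.430 × [1 + 0.75 × 0.79] = 0.430 × 1.5925 = 0.6848
E(R) = R_f + β_L × MRP = 4.65% + 0.6848 × 3.16% = 6.81%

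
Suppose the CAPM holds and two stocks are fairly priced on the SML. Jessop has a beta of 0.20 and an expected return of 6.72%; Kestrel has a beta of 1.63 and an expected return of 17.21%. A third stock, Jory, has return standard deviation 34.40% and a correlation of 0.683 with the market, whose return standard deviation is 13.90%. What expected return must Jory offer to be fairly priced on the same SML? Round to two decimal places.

17.65%

MRP = (17.21% − 6.72%) / (1.63 − 0.20) = 7.3357%
R_f = 6.72% − 0.20 × 7.3357% = 5.2529%
β_Jory = ρ·σ_i/σ_m = 0.683 × 34.40 / 13.90 = 1.6903
E(R_Jory) = R_f + β × MRP = 5.2529% + 1.6903 × 7.3357% = 17.65%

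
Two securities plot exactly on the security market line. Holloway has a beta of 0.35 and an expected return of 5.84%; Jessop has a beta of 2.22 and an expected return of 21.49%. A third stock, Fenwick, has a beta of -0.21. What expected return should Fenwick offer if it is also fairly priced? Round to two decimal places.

MRP (SML slope) = (21.49% − 5.84%) / (2.22 − 0.35) = 15.65% / 1.87 = 8.3690%
R_f (intercept) = 5.84% − 0.35 × 8.3690% = 2.9109%
E(R_Fenwick) = R_f + β × MRP = 2.9109% + -0.21 × 8.3690% = 1.15%

1.15%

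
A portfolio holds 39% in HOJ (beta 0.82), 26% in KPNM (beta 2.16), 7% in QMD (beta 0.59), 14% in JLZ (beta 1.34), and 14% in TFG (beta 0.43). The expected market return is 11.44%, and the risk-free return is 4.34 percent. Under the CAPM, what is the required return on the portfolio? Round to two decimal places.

12.65%

β_P = Σ w_i β_i = 0.39×0.82 + 0.26×2.16 + 0.07×0.59 + 0.14×1.34 + 0.14×0.43 = 1.1705
MRP = 11.44% − 4.34% = 7.10%
E(R_P) = R_f + β_P × MRP = 4.34% + 1.1705 × 7.10% = 12.65%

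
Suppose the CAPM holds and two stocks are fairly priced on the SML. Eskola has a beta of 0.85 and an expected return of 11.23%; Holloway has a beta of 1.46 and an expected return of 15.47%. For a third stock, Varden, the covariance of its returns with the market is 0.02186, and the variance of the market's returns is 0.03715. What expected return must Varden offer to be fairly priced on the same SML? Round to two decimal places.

9.41%

MRP = (15.47% − 11.23%) / (1.46 − 0.85) = 6.9508%
R_f = 11.23% − 0.85 × 6.9508% = 5.3218%
β_Varden = Cov / Var(R_m) = 0.02186 / 0.03715 = 0.5884
E(R_Varden) = R_f + β × MRP = 5.3218% + 0.5884 × 6.9508% = 9.41%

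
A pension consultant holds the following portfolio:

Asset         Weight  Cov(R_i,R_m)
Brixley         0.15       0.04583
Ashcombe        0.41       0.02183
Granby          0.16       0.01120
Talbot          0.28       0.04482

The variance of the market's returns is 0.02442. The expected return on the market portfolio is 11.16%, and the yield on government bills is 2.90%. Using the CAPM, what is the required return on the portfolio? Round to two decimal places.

13.10%

β_Brixley = 0.04583 / 0.02442 = 1.8767
β_Ashcombe = 0.02183 / 0.02442 = 0.8939
β_Granby = 0.01120 / 0.02442 = 0.4586
β_Talbot = 0.04482 / 0.02442 = 1.8354
β_P = Σ w_i β_i = 0.15×1.8767 + 0.41×0.8939 + 0.16×0.4586 + 0.28×1.8354 = 1.2353
MRP = 11.16% − 2.90% = 8.26%
E(R_P) = R_f + β_P × MRP = 2.90% + 1.2353 × 8.26% = 13.10%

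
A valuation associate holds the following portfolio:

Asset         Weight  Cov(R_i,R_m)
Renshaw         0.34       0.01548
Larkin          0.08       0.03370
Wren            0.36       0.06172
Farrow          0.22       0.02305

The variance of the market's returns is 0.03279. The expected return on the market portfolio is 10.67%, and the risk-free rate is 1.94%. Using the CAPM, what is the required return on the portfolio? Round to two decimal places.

β_Renshaw = 0.01548 / 0.03279 = 0.4721
β_Larkin = 0.03370 / 0.03279 = 1.0278
β_Wren = 0.06172 / 0.03279 = 1.8823
β_Farrow = 0.02305 / 0.03279 = 0.7030
β_P = Σ w_i β_i = 0.34×0.4721 + 0.08×1.0278 + 0.36×1.8823 + 0.22×0.7030 = 1.0750
MRP = 10.67% − 1.94% = 8.73%
E(R_P) = R_f + β_P × MRP = 1.94% + 1.0750 × 8.73% = 11.32%

11.32%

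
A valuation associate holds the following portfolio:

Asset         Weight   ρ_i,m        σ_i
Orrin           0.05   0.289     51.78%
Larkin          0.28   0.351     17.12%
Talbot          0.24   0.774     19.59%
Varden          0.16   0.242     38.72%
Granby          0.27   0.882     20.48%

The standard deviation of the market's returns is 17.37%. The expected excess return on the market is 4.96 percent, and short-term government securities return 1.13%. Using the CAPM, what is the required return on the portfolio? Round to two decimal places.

β_Orrin = 0.289 × 51.78% / 17.37% = 0.8615
β_Larkin = 0.351 × 17.12% / 17.37% = 0.3459
β_Talbot = 0.774 × 19.59% / 17.37% = 0.8729
β_Varden = 0.242 × 38.72% / 17.37% = 0.5394
β_Granby = 0.882 × 20.48% / 17.37% = 1.0399
β_P = Σ w_i β_i = 0.05×0.8615 + 0.28×0.3459 + 0.24×0.8729 + 0.16×0.5394 + 0.27×1.0399 = 0.7165
E(R_P) = R_f + β_P × MRP = 1.13% + 0.7165 × 4.96% = 4.68%

4.68%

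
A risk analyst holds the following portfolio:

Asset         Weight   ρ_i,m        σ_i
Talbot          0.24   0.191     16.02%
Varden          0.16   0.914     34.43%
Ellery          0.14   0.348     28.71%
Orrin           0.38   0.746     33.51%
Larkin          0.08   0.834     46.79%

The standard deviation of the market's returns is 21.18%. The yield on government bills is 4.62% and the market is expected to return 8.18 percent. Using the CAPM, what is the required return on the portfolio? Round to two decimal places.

7.95%

β_Talbot = 0.191 × 16.02% / 21.18% = 0.1445
β_Varden = 0.914 × 34.43% / 21.18% = 1.4858
β_Ellery = 0.348 × 28.71% / 21.18% = 0.4717
β_Orrin = 0.746 × 33.51% / 21.18% = 1.1803
β_Larkin = 0.834 × 46.79% / 21.18% = 1.8424
β_P = Σ w_i β_i = 0.24×0.1445 + 0.16×1.4858 + 0.14×0.4717 + 0.38×1.1803 + 0.08×1.8424 = 0.9344
MRP = 8.18% − 4.62% = 3.56%
E(R_P) = R_f + β_P × MRP = 4.62% + 0.9344 × 3.56% = 7.95%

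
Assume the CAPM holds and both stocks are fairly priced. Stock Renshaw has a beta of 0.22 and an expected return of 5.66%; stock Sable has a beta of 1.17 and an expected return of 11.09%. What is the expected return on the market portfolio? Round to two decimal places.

10.12%

Both satisfy E(R) = R_f + β·MRP, so the slope of the SML is
MRP = (11.09% − 5.66%) / (1.17 − 0.22) = 5.43% / 0.95 = 5.7158%
R_f = E(R_Renshaw) − β_Renshaw·MRP = 5.66% − 0.22 × 5.7158% = 4.4025%
E(R_m) = R_f + MRP = 4.4025% + 5.7158% = 10.12%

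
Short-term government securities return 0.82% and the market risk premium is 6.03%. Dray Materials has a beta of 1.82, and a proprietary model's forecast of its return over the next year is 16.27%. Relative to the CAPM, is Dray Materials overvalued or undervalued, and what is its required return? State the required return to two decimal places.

Required return = R_f + β·MRP = 0.82% + 1.82 × 6.03% = 11.79%
Forecast 16.27% > required 11.79% → the stock plots above the SML → undervalued.

Undervalued; required return 11.79%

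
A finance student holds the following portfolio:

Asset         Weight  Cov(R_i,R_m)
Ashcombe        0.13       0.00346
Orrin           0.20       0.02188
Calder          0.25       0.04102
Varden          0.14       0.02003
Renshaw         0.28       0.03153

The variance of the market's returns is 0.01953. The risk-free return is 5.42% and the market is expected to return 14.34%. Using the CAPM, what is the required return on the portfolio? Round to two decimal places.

17.62%

β_Ashcombe = 0.00346 / 0.01953 = 0.1772
β_Orrin = 0.02188 / 0.01953 = 1.1203
β_Calder = 0.04102 / 0.01953 = 2.1004
β_Varden = 0.02003 / 0.01953 = 1.0256
β_Renshaw = 0.03153 / 0.01953 = 1.6144
β_P = Σ w_i β_i = 0.13×0.1772 + 0.20×1.1203 + 0.25×2.1004 + 0.14×1.0256 + 0.28×1.6144 = 1.3678
MRP = 14.34% − 5.42% = 8.92%
E(R_P) = R_f + β_P × MRP = 5.42% + 1.3678 × 8.92% = 17.62%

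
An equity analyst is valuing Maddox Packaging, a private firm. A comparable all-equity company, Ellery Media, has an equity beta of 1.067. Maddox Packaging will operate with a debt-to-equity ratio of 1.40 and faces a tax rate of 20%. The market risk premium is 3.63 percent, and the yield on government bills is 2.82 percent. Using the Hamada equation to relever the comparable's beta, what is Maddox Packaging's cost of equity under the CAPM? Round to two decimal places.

11.03%

β_L = β_U × [1 + (1 − t)(D/E)] = 1.067 × [1 + (1 − 0.20) × 1.40]
    = 1.067 × [1 + 0.80 × 1.40] = 1.067 × 2.1200 = 2.2620
E(R) = R_f + β_L × MRP = 2.82% + 2.2620 × 3.63% = 11.03%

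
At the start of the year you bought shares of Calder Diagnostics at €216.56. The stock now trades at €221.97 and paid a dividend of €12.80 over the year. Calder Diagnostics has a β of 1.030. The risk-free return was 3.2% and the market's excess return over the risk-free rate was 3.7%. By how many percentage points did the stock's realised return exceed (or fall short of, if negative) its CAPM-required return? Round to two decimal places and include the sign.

Realised HPR = (P1 + D1 − P0) / P0 = (221.97 + 12.80 − 216.56) / 216.56 = 18.21 / 216.56 = 8.4088%
CAPM required = R_f + β·MRP = 3.2% + 1.030 × 3.7% = 7.0110%
α = realised − required = 8.4088% − 7.0110% = +1.40%

+1.40%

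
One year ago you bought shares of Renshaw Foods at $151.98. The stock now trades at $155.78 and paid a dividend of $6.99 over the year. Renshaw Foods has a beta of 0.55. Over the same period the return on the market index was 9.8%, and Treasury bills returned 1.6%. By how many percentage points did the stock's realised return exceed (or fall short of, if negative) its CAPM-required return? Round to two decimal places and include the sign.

Realised HPR = (P1 + D1 − P0) / P0 = (155.78 + 6.99 − 151.98) / 151.98 = 10.79 / 151.98 = 7.0996%
MRP = 9.8% − 1.6% = 8.20%
CAPM required = R_f + β·MRP = 1.6% + 0.55 × 8.2% = 6.1100%
α = realised − required = 7.0996% − 6.1100% = +0.99%

+0.99%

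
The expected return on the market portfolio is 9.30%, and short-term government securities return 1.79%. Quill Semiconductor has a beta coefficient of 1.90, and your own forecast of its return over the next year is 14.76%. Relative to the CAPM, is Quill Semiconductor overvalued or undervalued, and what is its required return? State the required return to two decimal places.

Overvalued; required return 16.06%

MRP = 9.30% − 1.79% = 7.51%
Required return = R_f + β·MRP = 1.79% + 1.90 × 7.51% = 16.06%
Forecast 14.76% < required 16.06% → the stock plots below the SML → overvalued.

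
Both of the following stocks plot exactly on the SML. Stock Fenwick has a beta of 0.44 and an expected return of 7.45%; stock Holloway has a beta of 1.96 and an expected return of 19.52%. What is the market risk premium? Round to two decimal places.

7.94%

Both satisfy E(R) = R_f + β·MRP, so the slope of the SML is
MRP = (19.52% − 7.45%) / (1.96 − 0.44) = 12.07% / 1.52 = 7.9408%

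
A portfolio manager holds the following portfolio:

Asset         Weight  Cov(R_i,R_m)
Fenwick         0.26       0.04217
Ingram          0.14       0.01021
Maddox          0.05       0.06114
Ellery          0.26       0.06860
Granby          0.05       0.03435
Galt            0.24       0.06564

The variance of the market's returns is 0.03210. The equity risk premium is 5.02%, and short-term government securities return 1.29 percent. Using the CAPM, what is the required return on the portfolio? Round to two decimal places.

β_Fenwick = 0.04217 / 0.03210 = 1.3137
β_Ingram = 0.01021 / 0.03210 = 0.3181
β_Maddox = 0.06114 / 0.03210 = 1.9047
β_Ellery = 0.06860 / 0.03210 = 2.1371
β_Granby = 0.03435 / 0.03210 = 1.0701
β_Galt = 0.06564 / 0.03210 = 2.0449
β_P = Σ w_i β_i = 0.26×1.3137 + 0.14×0.3181 + 0.05×1.9047 + 0.26×2.1371 + 0.05×1.0701 + 0.24×2.0449 = 1.5813
E(R_P) = R_f + β_P × MRP = 1.29% + 1.5813 × 5.02% = 9.23%

9.23%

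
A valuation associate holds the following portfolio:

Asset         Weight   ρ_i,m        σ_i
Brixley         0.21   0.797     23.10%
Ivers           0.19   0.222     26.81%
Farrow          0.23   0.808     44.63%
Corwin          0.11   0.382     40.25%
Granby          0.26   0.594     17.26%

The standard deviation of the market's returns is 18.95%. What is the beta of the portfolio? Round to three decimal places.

0.931

β_Brixley = 0.797 × 23.10% / 18.95% = 0.9715
β_Ivers = 0.222 × 26.81% / 18.95% = 0.3141
β_Farrow = 0.808 × 44.63% / 18.95% = 1.9030
β_Corwin = 0.382 × 40.25% / 18.95% = 0.8114
β_Granby = 0.594 × 17.26% / 18.95% = 0.5410
β_P = Σ w_i β_i = 0.21×0.9715 + 0.19×0.3141 + 0.23×1.9030 + 0.11×0.8114 + 0.26×0.5410 = 0.9313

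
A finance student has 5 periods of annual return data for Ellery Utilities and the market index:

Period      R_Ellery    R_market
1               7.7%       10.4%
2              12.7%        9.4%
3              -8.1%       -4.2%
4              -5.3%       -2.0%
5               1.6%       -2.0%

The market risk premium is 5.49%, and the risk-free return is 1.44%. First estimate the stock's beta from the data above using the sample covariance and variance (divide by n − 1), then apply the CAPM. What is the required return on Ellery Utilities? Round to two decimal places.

7.65%

Mean R_i = (7.7 + 12.7 − 8.1 − 5.3 + 1.6) / 5 = 1.7200%
Mean R_m = (10.4 + 9.4 − 4.2 − 2.0 − 2.0) / 5 = 2.3200%
Σ(R_i − R̄_i)(R_m − R̄_m) = 220.9280  ⇒  Cov = 220.9280 / 4 = 55.2320
Σ(R_m − R̄_m)² = 195.2480  ⇒  Var(R_m) = 195.2480 / 4 = 48.8120
β = Cov / Var(R_m) = 55.2320 / 48.8120 = 1.1315
E(R) = R_f + β × MRP = 1.44% + 1.1315 × 5.49% = 7.65%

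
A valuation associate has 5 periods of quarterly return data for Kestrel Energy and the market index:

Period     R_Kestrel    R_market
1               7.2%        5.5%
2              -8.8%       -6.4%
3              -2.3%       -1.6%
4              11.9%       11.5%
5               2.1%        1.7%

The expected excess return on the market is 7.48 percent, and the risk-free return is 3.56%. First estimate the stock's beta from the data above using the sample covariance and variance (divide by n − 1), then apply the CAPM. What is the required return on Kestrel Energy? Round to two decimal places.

12.34%

Mean R_i = (7.2 − 8.8 − 2.3 + 11.9 + 2.1) / 5 = 2.0200%
Mean R_m = (5.5 − 6.4 − 1.6 + 11.5 + 1.7) / 5 = 2.1400%
Σ(R_i − R̄_i)(R_m − R̄_m) = 218.4060  ⇒  Cov = 218.4060 / 4 = 54.6015
Σ(R_m − R̄_m)² = 186.0120  ⇒  Var(R_m) = 186.0120 / 4 = 46.5030
β = Cov / Var(R_m) = 54.6015 / 46.5030 = 1.1742
E(R) = R_f + β × MRP = 3.56% + 1.1742 × 7.48% = 12.34%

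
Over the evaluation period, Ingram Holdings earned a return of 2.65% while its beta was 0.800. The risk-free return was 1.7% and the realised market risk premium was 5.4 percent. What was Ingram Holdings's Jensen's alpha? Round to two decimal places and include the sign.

-3.37%

CAPM benchmark = R_f + β(R_m − R_f) = 1.7% + 0.800 × 5.4% = 6.0200%
α = actual − benchmark = 2.65% − 6.0200% = -3.37%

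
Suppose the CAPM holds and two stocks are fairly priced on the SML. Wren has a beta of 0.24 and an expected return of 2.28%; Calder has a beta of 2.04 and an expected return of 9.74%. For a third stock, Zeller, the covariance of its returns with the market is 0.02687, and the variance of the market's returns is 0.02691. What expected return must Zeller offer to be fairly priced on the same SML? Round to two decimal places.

MRP = (9.74% − 2.28%) / (2.04 − 0.24) = 4.1444%
R_f = 2.28% − 0.24 × 4.1444% = 1.2853%
β_Zeller = Cov / Var(R_m) = 0.02687 / 0.02691 = 0.9985
E(R_Zeller) = R_f + β × MRP = 1.2853% + 0.9985 × 4.1444% = 5.42%

5.42%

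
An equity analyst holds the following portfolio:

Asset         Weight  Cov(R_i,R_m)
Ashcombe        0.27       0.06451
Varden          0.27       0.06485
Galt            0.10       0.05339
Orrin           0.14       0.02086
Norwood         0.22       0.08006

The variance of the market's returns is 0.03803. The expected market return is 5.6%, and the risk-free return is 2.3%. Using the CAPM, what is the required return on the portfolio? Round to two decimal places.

β_Ashcombe = 0.06451 / 0.03803 = 1.6963
β_Varden = 0.06485 / 0.03803 = 1.7052
β_Galt = 0.05339 / 0.03803 = 1.4039
β_Orrin = 0.02086 / 0.03803 = 0.5485
β_Norwood = 0.08006 / 0.03803 = 2.1052
β_P = Σ w_i β_i = 0.27×1.6963 + 0.27×1.7052 + 0.10×1.4039 + 0.14×0.5485 + 0.22×2.1052 = 1.5987
MRP = 5.6% − 2.3% = 3.30%
E(R_P) = R_f + β_P × MRP = 2.3% + 1.5987 × 3.3% = 7.58%

7.58%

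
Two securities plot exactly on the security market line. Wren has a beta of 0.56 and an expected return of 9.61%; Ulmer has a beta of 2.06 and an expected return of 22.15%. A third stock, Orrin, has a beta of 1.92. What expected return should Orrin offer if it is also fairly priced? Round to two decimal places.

20.98%

MRP (SML slope) = (22.15% − 9.61%) / (2.06 − 0.56) = 12.54% / 1.50 = 8.3600%
R_f (intercept) = 9.61% − 0.56 × 8.3600% = 4.9284%
E(R_Orrin) = R_f + β × MRP = 4.9284% + 1.92 × 8.3600% = 20.98%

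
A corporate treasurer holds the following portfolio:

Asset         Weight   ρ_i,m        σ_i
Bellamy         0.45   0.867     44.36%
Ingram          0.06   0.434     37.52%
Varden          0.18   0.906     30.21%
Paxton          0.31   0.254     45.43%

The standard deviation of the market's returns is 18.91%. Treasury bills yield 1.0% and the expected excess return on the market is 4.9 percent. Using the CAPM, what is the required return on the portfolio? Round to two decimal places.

7.94%

β_Bellamy = 0.867 × 44.36% / 18.91% = 2.0339
β_Ingram = 0.434 × 37.52% / 18.91% = 0.8611
β_Varden = 0.906 × 30.21% / 18.91% = 1.4474
β_Paxton = 0.254 × 45.43% / 18.91% = 0.6102
β_P = Σ w_i β_i = 0.45×2.0339 + 0.06×0.8611 + 0.18×1.4474 + 0.31×0.6102 = 1.4166
E(R_P) = R_f + β_P × MRP = 1.0% + 1.4166 × 4.9% = 7.94%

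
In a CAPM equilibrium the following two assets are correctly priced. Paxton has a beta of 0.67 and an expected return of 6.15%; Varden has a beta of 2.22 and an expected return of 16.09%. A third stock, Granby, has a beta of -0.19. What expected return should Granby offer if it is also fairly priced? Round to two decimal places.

0.63%

MRP (SML slope) = (16.09% − 6.15%) / (2.22 − 0.67) = 9.94% / 1.55 = 6.4129%
R_f (intercept) = 6.15% − 0.67 × 6.4129% = 1.8534%
E(R_Granby) = R_f + β × MRP = 1.8534% + -0.19 × 6.4129% = 0.63%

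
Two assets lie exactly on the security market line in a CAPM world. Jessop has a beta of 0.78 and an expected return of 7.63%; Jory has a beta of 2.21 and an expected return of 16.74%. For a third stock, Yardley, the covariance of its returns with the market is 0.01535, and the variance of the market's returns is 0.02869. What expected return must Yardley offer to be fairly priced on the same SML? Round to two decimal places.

MRP = (16.74% − 7.63%) / (2.21 − 0.78) = 6.3706%
R_f = 7.63% − 0.78 × 6.3706% = 2.6609%
β_Yardley = Cov / Var(R_m) = 0.01535 / 0.02869 = 0.5350
E(R_Yardley) = R_f + β × MRP = 2.6609% + 0.5350 × 6.3706% = 6.07%

6.07%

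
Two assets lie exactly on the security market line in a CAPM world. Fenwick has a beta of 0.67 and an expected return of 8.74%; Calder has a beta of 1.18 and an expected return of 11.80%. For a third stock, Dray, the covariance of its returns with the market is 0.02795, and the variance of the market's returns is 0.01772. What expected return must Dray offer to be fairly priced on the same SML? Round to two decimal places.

MRP = (11.80% − 8.74%) / (1.18 − 0.67) = 6.0000%
R_f = 8.74% − 0.67 × 6.0000% = 4.7200%
β_Dray = Cov / Var(R_m) = 0.02795 / 0.01772 = 1.5773
E(R_Dray) = R_f + β × MRP = 4.7200% + 1.5773 × 6.0000% = 14.18%

14.18%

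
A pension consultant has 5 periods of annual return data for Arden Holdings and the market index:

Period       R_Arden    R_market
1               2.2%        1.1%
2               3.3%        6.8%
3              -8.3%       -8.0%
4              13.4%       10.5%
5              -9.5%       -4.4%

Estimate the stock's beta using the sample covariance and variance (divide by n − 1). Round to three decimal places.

Mean R_i = (2.2 + 3.3 − 8.3 + 13.4 − 9.5) / 5 = 0.2200%
Mean R_m = (1.1 + 6.8 − 8.0 + 10.5 − 4.4) / 5 = 1.2000%
Σ(R_i − R̄_i)(R_m − R̄_m) = 272.4400  ⇒  Cov = 272.4400 / 4 = 68.1100
Σ(R_m − R̄_m)² = 233.8600  ⇒  Var(R_m) = 233.8600 / 4 = 58.4650
β = Cov / Var(R_m) = 68.1100 / 58.4650 = 1.1650

1.165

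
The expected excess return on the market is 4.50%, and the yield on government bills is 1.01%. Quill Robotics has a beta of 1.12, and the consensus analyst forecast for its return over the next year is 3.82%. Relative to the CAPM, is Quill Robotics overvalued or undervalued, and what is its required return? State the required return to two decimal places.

Required return = R_f + β·MRP = 1.01% + 1.12 × 4.50% = 6.05%
Forecast 3.82% < required 6.05% → the stock plots below the SML → overvalued.

Overvalued; required return 6.05%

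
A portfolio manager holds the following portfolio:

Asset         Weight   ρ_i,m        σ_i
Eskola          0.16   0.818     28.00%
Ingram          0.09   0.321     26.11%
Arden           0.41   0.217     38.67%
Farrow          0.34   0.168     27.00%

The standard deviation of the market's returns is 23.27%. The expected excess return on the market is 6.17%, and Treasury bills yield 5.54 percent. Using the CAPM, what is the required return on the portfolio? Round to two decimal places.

β_Eskola = 0.818 × 28.00% / 23.27% = 0.9843
β_Ingram = 0.321 × 26.11% / 23.27% = 0.3602
β_Arden = 0.217 × 38.67% / 23.27% = 0.3606
β_Farrow = 0.168 × 27.00% / 23.27% = 0.1949
β_P = Σ w_i β_i = 0.16×0.9843 + 0.09×0.3602 + 0.41×0.3606 + 0.34×0.1949 = 0.4040
E(R_P) = R_f + β_P × MRP = 5.54% + 0.4040 × 6.17% = 8.03%

8.03%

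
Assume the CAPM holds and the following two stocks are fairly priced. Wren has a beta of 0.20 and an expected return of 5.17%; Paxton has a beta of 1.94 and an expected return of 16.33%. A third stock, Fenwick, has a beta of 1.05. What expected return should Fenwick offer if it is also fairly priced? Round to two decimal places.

10.62%

MRP (SML slope) = (16.33% − 5.17%) / (1.94 − 0.20) = 11.16% / 1.74 = 6.4138%
R_f (intercept) = 5.17% − 0.20 × 6.4138% = 3.8872%
E(R_Fenwick) = R_f + β × MRP = 3.8872% + 1.05 × 6.4138% = 10.62%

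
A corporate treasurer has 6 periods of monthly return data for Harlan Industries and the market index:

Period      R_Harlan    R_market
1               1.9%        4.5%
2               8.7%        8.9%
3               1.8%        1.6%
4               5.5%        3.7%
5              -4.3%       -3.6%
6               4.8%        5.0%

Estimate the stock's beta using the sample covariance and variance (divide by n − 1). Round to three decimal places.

Mean R_i = (1.9 + 8.7 + 1.8 + 5.5 − 4.3 + 4.8) / 6 = 3.0667%
Mean R_m = (4.5 + 8.9 + 1.6 + 3.7 − 3.6 + 5.0) / 6 = 3.3500%
Σ(R_i − R̄_i)(R_m − R̄_m) = 87.0500  ⇒  Cov = 87.0500 / 5 = 17.4100
Σ(R_m − R̄_m)² = 86.3350  ⇒  Var(R_m) = 86.3350 / 5 = 17.2670
β = Cov / Var(R_m) = 17.4100 / 17.2670 = 1.0083

1.008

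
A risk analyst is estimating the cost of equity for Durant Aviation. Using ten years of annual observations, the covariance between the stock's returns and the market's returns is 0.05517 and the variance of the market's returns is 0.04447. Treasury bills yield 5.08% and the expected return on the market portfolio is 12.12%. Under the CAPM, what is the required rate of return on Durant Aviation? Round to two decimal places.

13.81%

β = Cov(R_i, R_m) / Var(R_m) = 0.05517 / 0.04447 = 1.2406
MRP = 12.12% − 5.08% = 7.04%
E(R) = R_f + β × MRP = 5.08% + 1.2406 × 7.04% = 13.81%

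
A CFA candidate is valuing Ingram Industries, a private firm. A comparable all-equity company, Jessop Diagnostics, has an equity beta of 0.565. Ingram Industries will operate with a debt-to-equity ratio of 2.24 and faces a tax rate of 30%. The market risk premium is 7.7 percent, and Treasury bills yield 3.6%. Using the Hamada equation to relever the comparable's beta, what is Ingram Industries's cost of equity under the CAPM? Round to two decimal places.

β_L = β_U × [1 + (1 − t)(D/E)] = 0.565 × [1 + (1 − 0.30) × 2.24]
    = 0.565 × [1 + 0.70 × 2.24] = 0.565 × 2.5680 = 1.4509
E(R) = R_f + β_L × MRP = 3.6% + 1.4509 × 7.7% = 14.77%

14.77%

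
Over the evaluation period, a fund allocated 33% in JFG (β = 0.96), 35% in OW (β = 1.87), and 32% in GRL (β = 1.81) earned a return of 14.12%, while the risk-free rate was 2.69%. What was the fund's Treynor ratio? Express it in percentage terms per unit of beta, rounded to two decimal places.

7.37%

β_P = 0.33×0.96 + 0.35×1.87 + 0.32×1.81 = 1.5505
Treynor = (R_P − R_f) / β_P = (14.12% − 2.69%) / 1.5505 = 11.43% / 1.5505 = 7.37%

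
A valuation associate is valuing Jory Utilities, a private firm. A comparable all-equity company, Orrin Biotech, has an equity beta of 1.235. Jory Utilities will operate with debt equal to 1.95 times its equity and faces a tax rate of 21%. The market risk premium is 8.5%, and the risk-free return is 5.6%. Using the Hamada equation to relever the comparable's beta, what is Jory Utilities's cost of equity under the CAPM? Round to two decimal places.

β_L = β_U × [1 + (1 − t)(D/E)] = 1.235 × [1 + (1 − 0.21) × 1.95]
    = 1.235 × [1 + 0.79 × 1.95] = 1.235 × 2.5405 = 3.1375
E(R) = R_f + β_L × MRP = 5.6% + 3.1375 × 8.5% = 32.27%

32.27%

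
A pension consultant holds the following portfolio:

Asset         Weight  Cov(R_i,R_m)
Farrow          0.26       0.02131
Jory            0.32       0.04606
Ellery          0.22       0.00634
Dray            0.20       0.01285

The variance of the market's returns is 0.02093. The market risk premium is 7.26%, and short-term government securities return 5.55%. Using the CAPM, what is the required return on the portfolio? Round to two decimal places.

β_Farrow = 0.02131 / 0.02093 = 1.0182
β_Jory = 0.04606 / 0.02093 = 2.2007
β_Ellery = 0.00634 / 0.02093 = 0.3029
β_Dray = 0.01285 / 0.02093 = 0.6140
β_P = Σ w_i β_i = 0.26×1.0182 + 0.32×2.2007 + 0.22×0.3029 + 0.20×0.6140 = 1.1584
E(R_P) = R_f + β_P × MRP = 5.55% + 1.1584 × 7.26% = 13.96%

13.96%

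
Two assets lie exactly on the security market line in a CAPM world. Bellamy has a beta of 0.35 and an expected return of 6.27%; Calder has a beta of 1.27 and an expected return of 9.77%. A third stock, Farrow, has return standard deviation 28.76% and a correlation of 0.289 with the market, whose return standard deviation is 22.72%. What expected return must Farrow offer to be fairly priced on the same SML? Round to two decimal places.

MRP = (9.77% − 6.27%) / (1.27 − 0.35) = 3.8043%
R_f = 6.27% − 0.35 × 3.8043% = 4.9385%
β_Farrow = ρ·σ_i/σ_m = 0.289 × 28.76 / 22.72 = 0.3658
E(R_Farrow) = R_f + β × MRP = 4.9385% + 0.3658 × 3.8043% = 6.33%

6.33%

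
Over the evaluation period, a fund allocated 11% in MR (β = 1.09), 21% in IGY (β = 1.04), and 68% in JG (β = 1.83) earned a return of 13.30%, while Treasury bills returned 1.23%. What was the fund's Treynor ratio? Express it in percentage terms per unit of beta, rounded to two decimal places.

7.63%

β_P = 0.11×1.09 + 0.21×1.04 + 0.68×1.83 = 1.5827
Treynor = (R_P − R_f) / β_P = (13.30% − 1.23%) / 1.5827 = 12.07% / 1.5827 = 7.63%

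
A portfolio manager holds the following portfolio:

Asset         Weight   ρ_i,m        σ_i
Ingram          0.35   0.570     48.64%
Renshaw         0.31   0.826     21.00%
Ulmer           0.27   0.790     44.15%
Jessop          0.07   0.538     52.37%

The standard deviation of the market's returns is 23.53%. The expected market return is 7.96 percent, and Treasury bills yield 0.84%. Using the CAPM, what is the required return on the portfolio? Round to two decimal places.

8.85%

β_Ingram = 0.570 × 48.64% / 23.53% = 1.1783
β_Renshaw = 0.826 × 21.00% / 23.53% = 0.7372
β_Ulmer = 0.790 × 44.15% / 23.53% = 1.4823
β_Jessop = 0.538 × 52.37% / 23.53% = 1.1974
β_P = Σ w_i β_i = 0.35×1.1783 + 0.31×0.7372 + 0.27×1.4823 + 0.07×1.1974 = 1.1250
MRP = 7.96% − 0.84% = 7.12%
E(R_P) = R_f + β_P × MRP = 0.84% + 1.1250 × 7.12% = 8.85%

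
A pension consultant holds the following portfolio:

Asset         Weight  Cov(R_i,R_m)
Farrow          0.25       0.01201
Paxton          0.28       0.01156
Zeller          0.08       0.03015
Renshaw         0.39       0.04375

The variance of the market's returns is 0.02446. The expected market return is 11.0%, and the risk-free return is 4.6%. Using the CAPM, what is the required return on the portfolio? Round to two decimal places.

β_Farrow = 0.01201 / 0.02446 = 0.4910
β_Paxton = 0.01156 / 0.02446 = 0.4726
β_Zeller = 0.03015 / 0.02446 = 1.2326
β_Renshaw = 0.04375 / 0.02446 = 1.7886
β_P = Σ w_i β_i = 0.25×0.4910 + 0.28×0.4726 + 0.08×1.2326 + 0.39×1.7886 = 1.0512
MRP = 11.0% − 4.6% = 6.40%
E(R_P) = R_f + β_P × MRP = 4.6% + 1.0512 × 6.4% = 11.33%

11.33%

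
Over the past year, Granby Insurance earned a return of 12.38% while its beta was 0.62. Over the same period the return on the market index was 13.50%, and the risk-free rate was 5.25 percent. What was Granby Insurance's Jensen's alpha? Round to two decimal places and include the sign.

+2.02%

Market excess return = 13.50% − 5.25% = 8.25%
CAPM benchmark = R_f + β(R_m − R_f) = 5.25% + 0.62 × 8.25% = 10.3650%
α = actual − benchmark = 12.38% − 10.3650% = +2.02%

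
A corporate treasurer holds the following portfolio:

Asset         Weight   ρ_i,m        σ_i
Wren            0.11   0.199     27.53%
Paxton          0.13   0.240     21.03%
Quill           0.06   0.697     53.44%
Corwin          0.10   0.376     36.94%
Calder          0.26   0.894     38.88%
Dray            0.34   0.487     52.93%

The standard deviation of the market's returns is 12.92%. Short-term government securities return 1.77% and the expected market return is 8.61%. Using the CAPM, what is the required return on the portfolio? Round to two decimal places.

β_Wren = 0.199 × 27.53% / 12.92% = 0.4240
β_Paxton = 0.240 × 21.03% / 12.92% = 0.3907
β_Quill = 0.697 × 53.44% / 12.92% = 2.8829
β_Corwin = 0.376 × 36.94% / 12.92% = 1.0750
β_Calder = 0.894 × 38.88% / 12.92% = 2.6903
β_Dray = 0.487 × 52.93% / 12.92% = 1.9951
β_P = Σ w_i β_i = 0.11×0.4240 + 0.13×0.3907 + 0.06×2.8829 + 0.10×1.0750 + 0.26×2.6903 + 0.34×1.9951 = 1.7557
MRP = 8.61% − 1.77% = 6.84%
E(R_P) = R_f + β_P × MRP = 1.77% + 1.7557 × 6.84% = 13.78%

13.78%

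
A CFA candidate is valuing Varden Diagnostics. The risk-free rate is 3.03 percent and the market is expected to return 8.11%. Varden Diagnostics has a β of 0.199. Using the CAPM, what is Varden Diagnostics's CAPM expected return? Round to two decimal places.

4.04%

Market risk premium = E(R_m) − R_f = 8.11% − 3.03% = 5.08%
E(R) = R_f + β × MRP = 3.03% + 0.199 × 5.08% = 4.04%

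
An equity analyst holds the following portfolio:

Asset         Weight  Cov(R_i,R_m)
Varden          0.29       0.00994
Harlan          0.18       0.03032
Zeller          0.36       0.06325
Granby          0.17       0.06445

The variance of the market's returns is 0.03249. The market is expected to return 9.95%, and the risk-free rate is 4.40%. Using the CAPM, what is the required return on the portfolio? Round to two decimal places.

11.59%

β_Varden = 0.00994 / 0.03249 = 0.3059
β_Harlan = 0.03032 / 0.03249 = 0.9332
β_Zeller = 0.06325 / 0.03249 = 1.9468
β_Granby = 0.06445 / 0.03249 = 1.9837
β_P = Σ w_i β_i = 0.29×0.3059 + 0.18×0.9332 + 0.36×1.9468 + 0.17×1.9837 = 1.2948
MRP = 9.95% − 4.40% = 5.55%
E(R_P) = R_f + β_P × MRP = 4.40% + 1.2948 × 5.55% = 11.59%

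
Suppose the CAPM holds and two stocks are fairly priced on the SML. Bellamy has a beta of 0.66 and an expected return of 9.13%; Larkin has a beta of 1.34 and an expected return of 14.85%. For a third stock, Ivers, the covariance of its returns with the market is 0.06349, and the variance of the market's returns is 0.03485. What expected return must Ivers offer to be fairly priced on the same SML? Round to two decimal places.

18.90%

MRP = (14.85% − 9.13%) / (1.34 − 0.66) = 8.4118%
R_f = 9.13% − 0.66 × 8.4118% = 3.5782%
β_Ivers = Cov / Var(R_m) = 0.06349 / 0.03485 = 1.8218
E(R_Ivers) = R_f + β × MRP = 3.5782% + 1.8218 × 8.4118% = 18.90%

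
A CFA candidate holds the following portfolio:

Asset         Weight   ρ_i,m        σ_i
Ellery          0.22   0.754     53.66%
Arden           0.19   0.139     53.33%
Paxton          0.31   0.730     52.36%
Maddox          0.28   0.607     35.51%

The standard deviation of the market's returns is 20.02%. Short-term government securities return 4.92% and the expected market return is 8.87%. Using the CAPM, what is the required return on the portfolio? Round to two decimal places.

β_Ellery = 0.754 × 53.66% / 20.02% = 2.0210
β_Arden = 0.139 × 53.33% / 20.02% = 0.3703
β_Paxton = 0.730 × 52.36% / 20.02% = 1.9092
β_Maddox = 0.607 × 35.51% / 20.02% = 1.0767
β_P = Σ w_i β_i = 0.22×2.0210 + 0.19×0.3703 + 0.31×1.9092 + 0.28×1.0767 = 1.4083
MRP = 8.87% − 4.92% = 3.95%
E(R_P) = R_f + β_P × MRP = 4.92% + 1.4083 × 3.95% = 10.48%

10.48%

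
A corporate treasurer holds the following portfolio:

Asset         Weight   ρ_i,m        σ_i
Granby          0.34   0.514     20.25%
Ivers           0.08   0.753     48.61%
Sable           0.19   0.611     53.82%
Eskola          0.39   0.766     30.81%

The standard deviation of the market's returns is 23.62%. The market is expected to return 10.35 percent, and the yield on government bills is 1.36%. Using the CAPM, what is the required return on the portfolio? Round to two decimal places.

β_Granby = 0.514 × 20.25% / 23.62% = 0.4407
β_Ivers = 0.753 × 48.61% / 23.62% = 1.5497
β_Sable = 0.611 × 53.82% / 23.62% = 1.3922
β_Eskola = 0.766 × 30.81% / 23.62% = 0.9992
β_P = Σ w_i β_i = 0.34×0.4407 + 0.08×1.5497 + 0.19×1.3922 + 0.39×0.9992 = 0.9280
MRP = 10.35% − 1.36% = 8.99%
E(R_P) = R_f + β_P × MRP = 1.36% + 0.9280 × 8.99% = 9.70%

9.70%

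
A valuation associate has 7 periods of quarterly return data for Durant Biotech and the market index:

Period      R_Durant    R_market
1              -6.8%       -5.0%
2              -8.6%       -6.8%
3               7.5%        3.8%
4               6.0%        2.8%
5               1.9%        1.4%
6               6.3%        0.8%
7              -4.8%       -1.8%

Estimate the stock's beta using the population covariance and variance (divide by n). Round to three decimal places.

1.615

Mean R_i = (-6.8 − 8.6 + 7.5 + 6.0 + 1.9 + 6.3 − 4.8) / 7 = 0.2143%
Mean R_m = (-5.0 − 6.8 + 3.8 + 2.8 + 1.4 + 0.8 − 1.8) / 7 = -0.6857%
Σ(R_i − R̄_i)(R_m − R̄_m) = 155.1486  ⇒  Cov = 155.1486 / 7 = 22.1641
Σ(R_m − R̄_m)² = 96.0686  ⇒  Var(R_m) = 96.0686 / 7 = 13.7241
β = Cov / Var(R_m) = 22.1641 / 13.7241 = 1.6150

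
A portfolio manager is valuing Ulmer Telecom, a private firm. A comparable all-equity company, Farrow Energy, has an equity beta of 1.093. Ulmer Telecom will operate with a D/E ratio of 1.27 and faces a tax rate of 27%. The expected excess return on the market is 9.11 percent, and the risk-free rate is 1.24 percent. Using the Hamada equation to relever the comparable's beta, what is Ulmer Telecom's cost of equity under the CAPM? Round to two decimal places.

β_L = β_U × [1 + (1 − t)(D/E)] = 1.093 × [1 + (1 − 0.27) × 1.27]
    = 1.093 × [1 + 0.73 × 1.27] = 1.093 × 1.9271 = 2.1063
E(R) = R_f + β_L × MRP = 1.24% + 2.1063 × 9.11% = 20.43%

20.43%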